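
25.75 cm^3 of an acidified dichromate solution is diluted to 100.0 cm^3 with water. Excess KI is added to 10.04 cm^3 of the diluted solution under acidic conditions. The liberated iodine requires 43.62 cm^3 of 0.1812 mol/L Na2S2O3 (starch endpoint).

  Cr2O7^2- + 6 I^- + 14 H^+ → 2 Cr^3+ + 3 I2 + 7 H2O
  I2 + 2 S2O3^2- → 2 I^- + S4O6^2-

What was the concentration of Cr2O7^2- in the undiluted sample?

n(S2O3^2-) = 0.04362 × 0.1812 = 7.904 × 10^-3 mol
n(I2) = n(S2O3^2-)/2 = 3.952 × 10^-3 mol
From the 1:3 ratio, n(Cr2O7^2-) in the aliquot = 1/3 × 3.952 × 10^-3 = 1.317 × 10^-3 mol
[Cr2O7^2-]_dilute = 1.317 × 10^-3 / 0.01004 = 0.1312 mol/L
[Cr2O7^2-]_original = 0.1312 × 100.0/25.75 = 0.5095 mol/L

0.5095 mol/L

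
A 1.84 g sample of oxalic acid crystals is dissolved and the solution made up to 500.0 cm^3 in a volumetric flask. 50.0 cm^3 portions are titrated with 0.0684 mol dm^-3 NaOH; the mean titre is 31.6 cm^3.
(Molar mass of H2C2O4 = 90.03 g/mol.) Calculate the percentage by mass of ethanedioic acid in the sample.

52.9 %

H2C2O4 + 2 NaOH → Na2C2O4 + 2 H2O
n(NaOH) per titration = 0.0316 × 0.0684 = 2.16 × 10^-3 mol
From the 1:2 ratio, n(H2C2O4) in each aliquot = 1/2 × 2.16 × 10^-3 = 1.08 × 10^-3 mol
n(H2C2O4) in the whole flask = 1.08 × 10^-3 × 500.0/50.0 = 0.0108 mol
mass of H2C2O4 = 0.0108 × 90.03 = 0.973 g
% H2C2O4 = 0.973 / 1.84 × 100 = 52.9 %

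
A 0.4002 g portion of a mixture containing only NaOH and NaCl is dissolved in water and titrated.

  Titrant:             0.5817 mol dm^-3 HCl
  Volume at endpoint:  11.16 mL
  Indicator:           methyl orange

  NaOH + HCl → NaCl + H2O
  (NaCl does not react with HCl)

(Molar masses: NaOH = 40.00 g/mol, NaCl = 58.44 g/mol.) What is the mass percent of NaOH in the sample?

64.89 %

n(HCl) = 0.01116 × 0.5817 = 6.492 × 10^-3 mol
Let x = n(NaOH), y = n(NaCl).
Titrant: 1x = 6.492 × 10^-3;  mass: 40.00x + 58.44y = 0.4002
Solving, x = 6.492 × 10^-3 mol, y = 2.405 × 10^-3 mol
mass of NaOH = 6.492 × 10^-3 × 40.00 = 0.2597 g
% NaOH = 0.2597 / 0.4002 × 100 = 64.89 %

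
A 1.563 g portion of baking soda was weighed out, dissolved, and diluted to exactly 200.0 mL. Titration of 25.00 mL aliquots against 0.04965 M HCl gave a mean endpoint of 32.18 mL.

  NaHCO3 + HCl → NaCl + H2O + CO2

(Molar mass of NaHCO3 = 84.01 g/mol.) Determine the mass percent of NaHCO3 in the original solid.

n(HCl) per titration = 0.03218 × 0.04965 = 1.598 × 10^-3 mol
n(NaHCO3) in each aliquot = 1.598 × 10^-3 mol (1:1 ratio)
n(NaHCO3) in the whole flask = 1.598 × 10^-3 × 200.0/25.00 = 0.01278 mol
mass of NaHCO3 = 0.01278 × 84.01 = 1.074 g
% NaHCO3 = 1.074 / 1.563 × 100 = 68.70 %

68.70 %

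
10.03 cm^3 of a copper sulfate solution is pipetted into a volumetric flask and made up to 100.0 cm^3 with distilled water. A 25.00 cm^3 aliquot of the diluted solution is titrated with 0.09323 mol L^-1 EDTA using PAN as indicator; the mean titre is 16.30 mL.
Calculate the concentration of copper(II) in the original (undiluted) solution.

Cu^2+ + EDTA^4- → [Cu(EDTA)]^2-
n(EDTA) = 0.01630 × 0.09323 = 1.520 × 10^-3 mol
n(Cu2+) in the aliquot = 1.520 × 10^-3 mol (1:1 ratio)
[Cu2+]_dilute = 1.520 × 10^-3 / 0.02500 = 0.06079 mol/L
Dilution factor = 100.0 / 10.03 = 9.970
[Cu2+]_stock = 0.06079 × 9.970 = 0.6060 mol/L

0.6060 mol/L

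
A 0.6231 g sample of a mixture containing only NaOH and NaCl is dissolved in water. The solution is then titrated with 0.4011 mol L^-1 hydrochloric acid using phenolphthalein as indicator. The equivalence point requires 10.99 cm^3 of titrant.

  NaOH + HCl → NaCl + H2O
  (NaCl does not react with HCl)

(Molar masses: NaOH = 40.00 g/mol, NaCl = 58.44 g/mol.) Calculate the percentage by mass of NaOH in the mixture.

28.30 %

n(HCl) = 0.01099 × 0.4011 = 4.408 × 10^-3 mol
Let x = n(NaOH), y = n(NaCl).
Titrant: 1x = 4.408 × 10^-3;  mass: 40.00x + 58.44y = 0.6231
Solving, x = 4.408 × 10^-3 mol, y = 7.645 × 10^-3 mol
mass of NaOH = 4.408 × 10^-3 × 40.00 = 0.1763 g
% NaOH = 0.1763 / 0.6231 × 100 = 28.30 %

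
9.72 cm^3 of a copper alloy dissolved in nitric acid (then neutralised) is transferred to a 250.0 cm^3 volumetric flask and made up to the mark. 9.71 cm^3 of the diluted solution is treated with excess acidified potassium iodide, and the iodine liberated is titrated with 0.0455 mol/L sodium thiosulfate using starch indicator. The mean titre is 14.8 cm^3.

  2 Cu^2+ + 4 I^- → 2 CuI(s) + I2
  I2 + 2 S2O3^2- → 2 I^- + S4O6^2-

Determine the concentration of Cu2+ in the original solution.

n(S2O3^2-) = 0.0148 × 0.0455 = 6.73 × 10^-4 mol
n(I2) = n(S2O3^2-)/2 = 3.37 × 10^-4 mol
From the 2:1 ratio, n(Cu2+) in the aliquot = 2/1 × 3.37 × 10^-4 = 6.73 × 10^-4 mol
[Cu2+]_dilute = 6.73 × 10^-4 / 0.00971 = 0.0694 mol/L
[Cu2+]_original = 0.0694 × 250.0/9.72 = 1.78 mol/L

1.78 mol/L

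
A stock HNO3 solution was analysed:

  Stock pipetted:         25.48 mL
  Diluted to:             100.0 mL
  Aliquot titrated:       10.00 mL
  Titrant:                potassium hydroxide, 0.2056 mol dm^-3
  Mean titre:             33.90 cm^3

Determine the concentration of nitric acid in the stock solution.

2.735 mol/L

HNO3 + KOH → KNO3 + H2O
n(KOH) = 0.03390 × 0.2056 = 6.970 × 10^-3 mol
n(HNO3) in the aliquot = 6.970 × 10^-3 mol (1:1 ratio)
[HNO3]_dilute = 6.970 × 10^-3 / 0.01000 = 0.6970 mol/L
Dilution factor = 100.0 / 25.48 = 3.925
[HNO3]_stock = 0.6970 × 3.925 = 2.735 mol/L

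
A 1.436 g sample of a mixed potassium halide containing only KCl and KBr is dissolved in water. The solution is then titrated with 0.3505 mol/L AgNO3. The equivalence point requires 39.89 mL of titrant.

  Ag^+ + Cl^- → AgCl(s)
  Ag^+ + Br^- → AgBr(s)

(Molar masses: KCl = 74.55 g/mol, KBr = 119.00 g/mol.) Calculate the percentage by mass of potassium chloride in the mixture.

26.60 %

n(AgNO3) = 0.03989 × 0.3505 = 0.01398 mol
Let x = n(KCl), y = n(KBr).
Titrant: 1x + 1y = 0.01398;  mass: 74.55x + 119.00y = 1.436
Solving, x = 5.125 × 10^-3 mol, y = 8.857 × 10^-3 mol
mass of KCl = 5.125 × 10^-3 × 74.55 = 0.3820 g
% KCl = 0.3820 / 1.436 × 100 = 26.60 %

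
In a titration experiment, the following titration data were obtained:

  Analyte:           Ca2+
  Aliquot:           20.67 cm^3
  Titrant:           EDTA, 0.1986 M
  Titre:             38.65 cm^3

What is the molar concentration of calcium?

Ca^2+ + EDTA^4- → [Ca(EDTA)]^2-
n(EDTA) = 0.03865 L × 0.1986 mol/L = 7.676 × 10^-3 mol
n(Ca2+) = 7.676 × 10^-3 mol (1:1 mole ratio)
[Ca2+] = 7.676 × 10^-3 mol / 0.02067 L = 0.3714 mol/L

0.3714 M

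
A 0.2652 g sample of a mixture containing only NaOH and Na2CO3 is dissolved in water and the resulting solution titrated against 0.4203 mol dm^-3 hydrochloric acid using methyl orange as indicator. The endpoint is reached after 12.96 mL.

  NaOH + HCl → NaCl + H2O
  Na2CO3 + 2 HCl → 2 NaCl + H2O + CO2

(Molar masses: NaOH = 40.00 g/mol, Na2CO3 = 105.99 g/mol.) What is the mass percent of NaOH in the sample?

n(HCl) = 0.01296 × 0.4203 = 5.447 × 10^-3 mol
Let x = n(NaOH), y = n(Na2CO3).
Titrant: 1x + 2y = 5.447 × 10^-3;  mass: 40.00x + 105.99y = 0.2652
Solving, x = 1.806 × 10^-3 mol, y = 1.821 × 10^-3 mol
mass of NaOH = 1.806 × 10^-3 × 40.00 = 0.07224 g
% NaOH = 0.07224 / 0.2652 × 100 = 27.24 %

27.24 %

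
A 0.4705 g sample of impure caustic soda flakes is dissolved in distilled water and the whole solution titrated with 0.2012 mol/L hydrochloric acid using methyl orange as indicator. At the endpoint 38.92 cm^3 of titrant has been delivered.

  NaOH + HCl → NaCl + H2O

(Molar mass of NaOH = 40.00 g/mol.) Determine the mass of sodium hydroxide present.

n(HCl) = 0.03892 L × 0.2012 mol/L = 7.831 × 10^-3 mol
n(NaOH) = 7.831 × 10^-3 mol (1:1 ratio)
mass of NaOH = 7.831 × 10^-3 × 40.00 g/mol = 0.3132 g

0.3132 g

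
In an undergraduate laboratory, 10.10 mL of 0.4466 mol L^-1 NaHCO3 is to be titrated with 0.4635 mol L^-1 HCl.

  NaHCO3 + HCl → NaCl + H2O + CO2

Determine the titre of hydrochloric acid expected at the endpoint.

9.732 mL

n(NaHCO3) = 0.01010 L × 0.4466 mol/L = 4.511 × 10^-3 mol
n(HCl) = 4.511 × 10^-3 mol (1:1 stoichiometry)
V(HCl) = 4.511 × 10^-3 mol / 0.4635 mol/L = 0.009732 L = 9.732 mL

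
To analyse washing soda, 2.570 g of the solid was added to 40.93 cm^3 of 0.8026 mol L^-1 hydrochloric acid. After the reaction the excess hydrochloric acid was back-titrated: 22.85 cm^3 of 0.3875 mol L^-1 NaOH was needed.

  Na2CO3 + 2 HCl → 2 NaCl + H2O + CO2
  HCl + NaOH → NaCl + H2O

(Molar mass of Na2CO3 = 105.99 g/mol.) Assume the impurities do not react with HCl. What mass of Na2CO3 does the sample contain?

n(HCl) added = 0.04093 × 0.8026 = 0.03285 mol
n(NaOH) used in back-titration = 0.02285 × 0.3875 = 8.854 × 10^-3 mol
n(HCl) left over = 8.854 × 10^-3 mol (1:1 ratio)
n(HCl) consumed by analyte = 0.03285 − 8.854 × 10^-3 = 0.02400 mol
From the 1:2 ratio, n(Na2CO3) = 1/2 × 0.02400 = 0.01200 mol
mass of Na2CO3 = 0.01200 × 105.99 = 1.272 g

1.272 g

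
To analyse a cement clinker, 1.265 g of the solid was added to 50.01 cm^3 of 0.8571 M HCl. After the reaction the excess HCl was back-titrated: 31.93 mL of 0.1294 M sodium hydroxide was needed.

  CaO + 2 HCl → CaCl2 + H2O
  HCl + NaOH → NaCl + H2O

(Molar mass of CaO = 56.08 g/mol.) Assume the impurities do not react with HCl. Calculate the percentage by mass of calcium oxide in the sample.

n(HCl) added = 0.05001 × 0.8571 = 0.04286 mol
n(NaOH) used in back-titration = 0.03193 × 0.1294 = 4.132 × 10^-3 mol
n(HCl) left over = 4.132 × 10^-3 mol (1:1 ratio)
n(HCl) consumed by analyte = 0.04286 − 4.132 × 10^-3 = 0.03873 mol
From the 1:2 ratio, n(CaO) = 1/2 × 0.03873 = 0.01937 mol
mass of CaO = 0.01937 × 56.08 = 1.086 g
% CaO = 1.086 / 1.265 × 100 = 85.85 %

85.85 %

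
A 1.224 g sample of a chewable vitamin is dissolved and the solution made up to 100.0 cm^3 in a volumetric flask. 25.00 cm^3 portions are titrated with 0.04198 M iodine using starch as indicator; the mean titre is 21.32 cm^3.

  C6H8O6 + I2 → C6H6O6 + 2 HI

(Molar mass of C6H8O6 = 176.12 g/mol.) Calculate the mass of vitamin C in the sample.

n(I2) per titration = 0.02132 × 0.04198 = 8.950 × 10^-4 mol
n(C6H8O6) in each aliquot = 8.950 × 10^-4 mol (1:1 ratio)
n(C6H8O6) in the whole flask = 8.950 × 10^-4 × 100.0/25.00 = 3.580 × 10^-3 mol
mass of C6H8O6 = 3.580 × 10^-3 × 176.12 = 0.6305 g

0.6305 g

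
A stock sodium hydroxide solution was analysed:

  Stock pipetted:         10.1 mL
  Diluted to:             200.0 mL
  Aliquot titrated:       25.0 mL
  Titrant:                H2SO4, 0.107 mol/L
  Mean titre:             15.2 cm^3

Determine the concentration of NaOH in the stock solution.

2.58 mol/L

2 NaOH + H2SO4 → Na2SO4 + 2 H2O
n(H2SO4) = 0.0152 × 0.107 = 1.63 × 10^-3 mol
From the 2:1 ratio, n(NaOH) in the aliquot = 2/1 × 1.63 × 10^-3 = 3.25 × 10^-3 mol
[NaOH]_dilute = 3.25 × 10^-3 / 0.0250 = 0.130 mol/L
Dilution factor = 200.0 / 10.1 = 19.80
[NaOH]_stock = 0.130 × 19.80 = 2.58 mol/L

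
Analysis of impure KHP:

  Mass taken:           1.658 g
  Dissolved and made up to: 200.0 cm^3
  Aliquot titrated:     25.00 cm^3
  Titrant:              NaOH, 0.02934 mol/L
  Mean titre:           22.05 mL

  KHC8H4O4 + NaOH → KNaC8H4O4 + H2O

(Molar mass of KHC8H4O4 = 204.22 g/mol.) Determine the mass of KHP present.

1.057 g

n(NaOH) per titration = 0.02205 × 0.02934 = 6.469 × 10^-4 mol
n(KHC8H4O4) in each aliquot = 6.469 × 10^-4 mol (1:1 ratio)
n(KHC8H4O4) in the whole flask = 6.469 × 10^-4 × 200.0/25.00 = 5.176 × 10^-3 mol
mass of KHC8H4O4 = 5.176 × 10^-3 × 204.22 = 1.057 g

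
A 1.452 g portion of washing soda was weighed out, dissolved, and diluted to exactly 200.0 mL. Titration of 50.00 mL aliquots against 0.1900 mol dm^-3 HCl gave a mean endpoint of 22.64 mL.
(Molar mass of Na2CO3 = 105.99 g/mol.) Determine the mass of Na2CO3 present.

0.9119 g

Na2CO3 + 2 HCl → 2 NaCl + H2O + CO2
n(HCl) per titration = 0.02264 × 0.1900 = 4.302 × 10^-3 mol
From the 1:2 ratio, n(Na2CO3) in each aliquot = 1/2 × 4.302 × 10^-3 = 2.151 × 10^-3 mol
n(Na2CO3) in the whole flask = 2.151 × 10^-3 × 200.0/50.00 = 8.603 × 10^-3 mol
mass of Na2CO3 = 8.603 × 10^-3 × 105.99 = 0.9119 g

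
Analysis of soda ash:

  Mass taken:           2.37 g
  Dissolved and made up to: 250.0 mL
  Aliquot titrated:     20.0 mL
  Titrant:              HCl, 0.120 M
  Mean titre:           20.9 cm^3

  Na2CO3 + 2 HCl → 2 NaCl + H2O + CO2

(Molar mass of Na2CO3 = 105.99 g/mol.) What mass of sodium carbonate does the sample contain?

1.66 g

n(HCl) per titration = 0.0209 × 0.120 = 2.51 × 10^-3 mol
From the 1:2 ratio, n(Na2CO3) in each aliquot = 1/2 × 2.51 × 10^-3 = 1.25 × 10^-3 mol
n(Na2CO3) in the whole flask = 1.25 × 10^-3 × 250.0/20.0 = 0.0157 mol
mass of Na2CO3 = 0.0157 × 105.99 = 1.66 g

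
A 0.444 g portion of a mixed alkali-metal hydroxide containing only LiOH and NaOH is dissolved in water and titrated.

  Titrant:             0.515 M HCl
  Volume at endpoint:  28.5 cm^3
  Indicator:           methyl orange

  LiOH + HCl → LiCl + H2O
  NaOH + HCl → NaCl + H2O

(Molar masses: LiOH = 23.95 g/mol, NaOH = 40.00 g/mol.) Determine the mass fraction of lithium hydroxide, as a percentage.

n(HCl) = 0.0285 × 0.515 = 0.0147 mol
Let x = n(LiOH), y = n(NaOH).
Titrant: 1x + 1y = 0.0147;  mass: 23.95x + 40.00y = 0.444
Solving, x = 8.92 × 10^-3 mol, y = 5.76 × 10^-3 mol
mass of LiOH = 8.92 × 10^-3 × 23.95 = 0.214 g
% LiOH = 0.214 / 0.444 × 100 = 48.1 %

48.1 %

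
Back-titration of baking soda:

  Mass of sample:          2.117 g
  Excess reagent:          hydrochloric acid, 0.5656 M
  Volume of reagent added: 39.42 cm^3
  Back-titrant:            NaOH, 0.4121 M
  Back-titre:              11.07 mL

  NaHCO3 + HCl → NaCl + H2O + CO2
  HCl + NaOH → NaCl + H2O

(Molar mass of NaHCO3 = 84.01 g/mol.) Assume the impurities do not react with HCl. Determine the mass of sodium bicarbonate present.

1.490 g

n(HCl) added = 0.03942 × 0.5656 = 0.02230 mol
n(NaOH) used in back-titration = 0.01107 × 0.4121 = 4.562 × 10^-3 mol
n(HCl) left over = 4.562 × 10^-3 mol (1:1 ratio)
n(HCl) consumed by analyte = 0.02230 − 4.562 × 10^-3 = 0.01773 mol
n(NaHCO3) = 0.01773 mol (1:1 ratio)
mass of NaHCO3 = 0.01773 × 84.01 = 1.490 g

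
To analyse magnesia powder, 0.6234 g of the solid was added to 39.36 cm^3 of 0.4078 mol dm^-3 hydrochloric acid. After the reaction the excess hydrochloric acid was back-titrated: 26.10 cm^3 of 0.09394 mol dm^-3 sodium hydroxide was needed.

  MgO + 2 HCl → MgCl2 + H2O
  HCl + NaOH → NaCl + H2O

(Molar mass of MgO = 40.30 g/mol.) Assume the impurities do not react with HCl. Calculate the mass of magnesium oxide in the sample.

n(HCl) added = 0.03936 × 0.4078 = 0.01605 mol
n(NaOH) used in back-titration = 0.02610 × 0.09394 = 2.452 × 10^-3 mol
n(HCl) left over = 2.452 × 10^-3 mol (1:1 ratio)
n(HCl) consumed by analyte = 0.01605 − 2.452 × 10^-3 = 0.01360 mol
From the 1:2 ratio, n(MgO) = 1/2 × 0.01360 = 6.800 × 10^-3 mol
mass of MgO = 6.800 × 10^-3 × 40.30 = 0.2740 g

0.2740 g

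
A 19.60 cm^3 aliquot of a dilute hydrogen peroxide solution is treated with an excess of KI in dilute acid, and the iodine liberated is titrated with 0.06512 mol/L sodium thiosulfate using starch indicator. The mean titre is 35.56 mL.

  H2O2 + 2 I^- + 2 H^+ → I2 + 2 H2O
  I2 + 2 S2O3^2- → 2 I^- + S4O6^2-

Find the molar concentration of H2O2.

0.05907 mol/L

n(S2O3^2-) = 0.03556 × 0.06512 = 2.316 × 10^-3 mol
n(I2) = n(S2O3^2-)/2 = 1.158 × 10^-3 mol
n(H2O2) in the aliquot = 1.158 × 10^-3 mol (1:1 ratio)
[H2O2] = 1.158 × 10^-3 / 0.01960 = 0.05907 mol/L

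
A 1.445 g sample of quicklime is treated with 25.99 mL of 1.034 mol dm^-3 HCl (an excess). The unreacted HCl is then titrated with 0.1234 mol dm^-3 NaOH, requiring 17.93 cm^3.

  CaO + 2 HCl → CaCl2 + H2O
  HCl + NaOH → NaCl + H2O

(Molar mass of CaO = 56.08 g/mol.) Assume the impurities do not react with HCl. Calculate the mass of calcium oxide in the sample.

0.6915 g

n(HCl) added = 0.02599 × 1.034 = 0.02687 mol
n(NaOH) used in back-titration = 0.01793 × 0.1234 = 2.213 × 10^-3 mol
n(HCl) left over = 2.213 × 10^-3 mol (1:1 ratio)
n(HCl) consumed by analyte = 0.02687 − 2.213 × 10^-3 = 0.02466 mol
From the 1:2 ratio, n(CaO) = 1/2 × 0.02466 = 0.01233 mol
mass of CaO = 0.01233 × 56.08 = 0.6915 g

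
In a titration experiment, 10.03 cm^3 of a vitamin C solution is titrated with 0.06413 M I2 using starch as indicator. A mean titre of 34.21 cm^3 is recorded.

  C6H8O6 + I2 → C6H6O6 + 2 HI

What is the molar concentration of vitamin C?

0.2187 M

n(I2) = 0.03421 L × 0.06413 mol/L = 2.194 × 10^-3 mol
n(C6H8O6) = 2.194 × 10^-3 mol (1:1 mole ratio)
[C6H8O6] = 2.194 × 10^-3 mol / 0.01003 L = 0.2187 mol/L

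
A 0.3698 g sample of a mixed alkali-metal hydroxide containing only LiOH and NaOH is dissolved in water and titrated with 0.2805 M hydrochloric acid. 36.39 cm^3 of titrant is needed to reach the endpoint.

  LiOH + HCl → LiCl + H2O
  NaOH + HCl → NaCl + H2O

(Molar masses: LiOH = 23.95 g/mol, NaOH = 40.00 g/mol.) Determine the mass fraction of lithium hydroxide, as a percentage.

15.53 %

n(HCl) = 0.03639 × 0.2805 = 0.01021 mol
Let x = n(LiOH), y = n(NaOH).
Titrant: 1x + 1y = 0.01021;  mass: 23.95x + 40.00y = 0.3698
Solving, x = 2.398 × 10^-3 mol, y = 7.809 × 10^-3 mol
mass of LiOH = 2.398 × 10^-3 × 23.95 = 0.05744 g
% LiOH = 0.05744 / 0.3698 × 100 = 15.53 %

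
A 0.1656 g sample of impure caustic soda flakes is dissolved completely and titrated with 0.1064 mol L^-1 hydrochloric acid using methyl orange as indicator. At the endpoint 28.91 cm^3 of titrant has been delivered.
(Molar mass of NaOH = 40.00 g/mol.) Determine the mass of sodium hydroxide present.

NaOH + HCl → NaCl + H2O
n(HCl) = 0.02891 L × 0.1064 mol/L = 3.076 × 10^-3 mol
n(NaOH) = 3.076 × 10^-3 mol (1:1 ratio)
mass of NaOH = 3.076 × 10^-3 × 40.00 g/mol = 0.1230 g

0.1230 g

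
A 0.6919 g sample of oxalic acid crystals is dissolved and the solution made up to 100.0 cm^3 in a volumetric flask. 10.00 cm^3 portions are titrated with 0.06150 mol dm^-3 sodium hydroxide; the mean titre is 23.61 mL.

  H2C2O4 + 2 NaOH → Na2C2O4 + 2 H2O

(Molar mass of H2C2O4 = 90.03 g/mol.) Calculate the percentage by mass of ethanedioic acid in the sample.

94.47 %

n(NaOH) per titration = 0.02361 × 0.06150 = 1.452 × 10^-3 mol
From the 1:2 ratio, n(H2C2O4) in each aliquot = 1/2 × 1.452 × 10^-3 = 7.260 × 10^-4 mol
n(H2C2O4) in the whole flask = 7.260 × 10^-4 × 100.0/10.00 = 7.260 × 10^-3 mol
mass of H2C2O4 = 7.260 × 10^-3 × 90.03 = 0.6536 g
% H2C2O4 = 0.6536 / 0.6919 × 100 = 94.47 %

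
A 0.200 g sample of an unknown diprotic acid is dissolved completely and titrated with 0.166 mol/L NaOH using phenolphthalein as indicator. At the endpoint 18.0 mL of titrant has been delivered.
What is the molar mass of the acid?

134 g/mol

n(NaOH) = 0.0180 L × 0.166 mol/L = 2.99 × 10^-3 mol
From the 1:2 ratio, n(H2A) = 1/2 × 2.99 × 10^-3 = 1.49 × 10^-3 mol
M = m / n = 0.200 g / 1.49 × 10^-3 mol = 134 g/mol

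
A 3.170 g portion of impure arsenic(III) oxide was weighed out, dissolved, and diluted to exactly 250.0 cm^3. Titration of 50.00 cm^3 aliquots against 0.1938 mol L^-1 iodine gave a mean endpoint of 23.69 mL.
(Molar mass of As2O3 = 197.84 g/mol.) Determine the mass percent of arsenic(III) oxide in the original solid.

71.63 %

As2O3 + 2 I2 + 2 H2O → As2O5 + 4 HI
n(I2) per titration = 0.02369 × 0.1938 = 4.591 × 10^-3 mol
From the 1:2 ratio, n(As2O3) in each aliquot = 1/2 × 4.591 × 10^-3 = 2.296 × 10^-3 mol
n(As2O3) in the whole flask = 2.296 × 10^-3 × 250.0/50.00 = 0.01148 mol
mass of As2O3 = 0.01148 × 197.84 = 2.271 g
% As2O3 = 2.271 / 3.170 × 100 = 71.63 %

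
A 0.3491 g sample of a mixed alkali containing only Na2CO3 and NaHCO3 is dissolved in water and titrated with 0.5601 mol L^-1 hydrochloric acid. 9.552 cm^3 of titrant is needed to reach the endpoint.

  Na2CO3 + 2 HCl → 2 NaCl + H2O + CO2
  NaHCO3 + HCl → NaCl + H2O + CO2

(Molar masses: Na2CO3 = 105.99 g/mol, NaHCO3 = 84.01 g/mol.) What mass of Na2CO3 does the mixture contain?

n(HCl) = 0.009552 × 0.5601 = 5.350 × 10^-3 mol
Let x = n(Na2CO3), y = n(NaHCO3).
Titrant: 2x + 1y = 5.350 × 10^-3;  mass: 105.99x + 84.01y = 0.3491
Solving, x = 1.618 × 10^-3 mol, y = 2.114 × 10^-3 mol
mass of Na2CO3 = 1.618 × 10^-3 × 105.99 = 0.1715 g

0.1715 g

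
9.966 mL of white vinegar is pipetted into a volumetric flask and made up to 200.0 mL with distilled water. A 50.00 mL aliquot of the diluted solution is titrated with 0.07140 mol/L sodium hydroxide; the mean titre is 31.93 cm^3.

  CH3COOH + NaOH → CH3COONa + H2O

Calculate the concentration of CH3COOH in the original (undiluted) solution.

0.9150 mol/L

n(NaOH) = 0.03193 × 0.07140 = 2.280 × 10^-3 mol
n(CH3COOH) in the aliquot = 2.280 × 10^-3 mol (1:1 ratio)
[CH3COOH]_dilute = 2.280 × 10^-3 / 0.05000 = 0.04560 mol/L
Dilution factor = 200.0 / 9.966 = 20.07
[CH3COOH]_stock = 0.04560 × 20.07 = 0.9150 mol/L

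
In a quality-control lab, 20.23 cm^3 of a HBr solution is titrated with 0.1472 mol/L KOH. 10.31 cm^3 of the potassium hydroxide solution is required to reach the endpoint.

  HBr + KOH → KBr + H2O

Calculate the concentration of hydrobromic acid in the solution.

n(KOH) = 0.01031 L × 0.1472 mol/L = 1.518 × 10^-3 mol
n(HBr) = 1.518 × 10^-3 mol (1:1 mole ratio)
[HBr] = 1.518 × 10^-3 mol / 0.02023 L = 0.07502 mol/L

0.07502 mol/L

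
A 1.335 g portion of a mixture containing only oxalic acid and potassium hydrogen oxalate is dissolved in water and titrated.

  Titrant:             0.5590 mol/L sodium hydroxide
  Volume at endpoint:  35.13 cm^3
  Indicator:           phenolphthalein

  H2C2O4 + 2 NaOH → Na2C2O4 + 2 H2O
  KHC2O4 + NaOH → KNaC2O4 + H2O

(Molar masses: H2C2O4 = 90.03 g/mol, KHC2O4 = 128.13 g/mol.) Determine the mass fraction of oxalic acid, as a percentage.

47.92 %

n(NaOH) = 0.03513 × 0.5590 = 0.01964 mol
Let x = n(H2C2O4), y = n(KHC2O4).
Titrant: 2x + 1y = 0.01964;  mass: 90.03x + 128.13y = 1.335
Solving, x = 7.106 × 10^-3 mol, y = 5.426 × 10^-3 mol
mass of H2C2O4 = 7.106 × 10^-3 × 90.03 = 0.6397 g
% H2C2O4 = 0.6397 / 1.335 × 100 = 47.92 %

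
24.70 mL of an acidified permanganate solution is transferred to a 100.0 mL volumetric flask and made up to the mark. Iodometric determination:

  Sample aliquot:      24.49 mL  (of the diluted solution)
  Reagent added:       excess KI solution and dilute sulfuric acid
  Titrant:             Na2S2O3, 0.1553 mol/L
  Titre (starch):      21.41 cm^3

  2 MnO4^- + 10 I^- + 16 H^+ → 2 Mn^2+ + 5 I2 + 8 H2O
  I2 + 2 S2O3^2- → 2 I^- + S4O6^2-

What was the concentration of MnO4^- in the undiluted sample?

n(S2O3^2-) = 0.02141 × 0.1553 = 3.325 × 10^-3 mol
n(I2) = n(S2O3^2-)/2 = 1.662 × 10^-3 mol
From the 2:5 ratio, n(MnO4^-) in the aliquot = 2/5 × 1.662 × 10^-3 = 6.650 × 10^-4 mol
[MnO4^-]_dilute = 6.650 × 10^-4 / 0.02449 = 0.02715 mol/L
[MnO4^-]_original = 0.02715 × 100.0/24.70 = 0.1099 mol/L

0.1099 mol/L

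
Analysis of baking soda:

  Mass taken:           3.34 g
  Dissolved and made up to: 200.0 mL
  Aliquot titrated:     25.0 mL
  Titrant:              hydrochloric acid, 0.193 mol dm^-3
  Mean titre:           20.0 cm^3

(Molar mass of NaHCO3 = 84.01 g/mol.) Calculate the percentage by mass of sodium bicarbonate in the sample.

NaHCO3 + HCl → NaCl + H2O + CO2
n(HCl) per titration = 0.0200 × 0.193 = 3.86 × 10^-3 mol
n(NaHCO3) in each aliquot = 3.86 × 10^-3 mol (1:1 ratio)
n(NaHCO3) in the whole flask = 3.86 × 10^-3 × 200.0/25.0 = 0.0309 mol
mass of NaHCO3 = 0.0309 × 84.01 = 2.59 g
% NaHCO3 = 2.59 / 3.34 × 100 = 77.7 %

77.7 %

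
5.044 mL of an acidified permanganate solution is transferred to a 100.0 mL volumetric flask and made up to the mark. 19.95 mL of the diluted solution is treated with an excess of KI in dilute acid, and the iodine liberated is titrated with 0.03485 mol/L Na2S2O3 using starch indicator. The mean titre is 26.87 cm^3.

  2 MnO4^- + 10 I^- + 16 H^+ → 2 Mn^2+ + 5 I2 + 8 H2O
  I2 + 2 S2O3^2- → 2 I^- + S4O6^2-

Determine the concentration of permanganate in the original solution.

0.1861 mol/L

n(S2O3^2-) = 0.02687 × 0.03485 = 9.364 × 10^-4 mol
n(I2) = n(S2O3^2-)/2 = 4.682 × 10^-4 mol
From the 2:5 ratio, n(MnO4^-) in the aliquot = 2/5 × 4.682 × 10^-4 = 1.873 × 10^-4 mol
[MnO4^-]_dilute = 1.873 × 10^-4 / 0.01995 = 0.009388 mol/L
[MnO4^-]_original = 0.009388 × 100.0/5.044 = 0.1861 mol/L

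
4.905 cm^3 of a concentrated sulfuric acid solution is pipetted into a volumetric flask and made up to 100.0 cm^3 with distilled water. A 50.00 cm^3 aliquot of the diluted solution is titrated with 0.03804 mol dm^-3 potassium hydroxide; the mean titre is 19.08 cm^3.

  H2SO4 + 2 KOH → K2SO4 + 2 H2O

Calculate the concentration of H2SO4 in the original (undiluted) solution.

0.1480 mol/L

n(KOH) = 0.01908 × 0.03804 = 7.258 × 10^-4 mol
From the 1:2 ratio, n(H2SO4) in the aliquot = 1/2 × 7.258 × 10^-4 = 3.629 × 10^-4 mol
[H2SO4]_dilute = 3.629 × 10^-4 / 0.05000 = 0.007258 mol/L
Dilution factor = 100.0 / 4.905 = 20.39
[H2SO4]_stock = 0.007258 × 20.39 = 0.1480 mol/L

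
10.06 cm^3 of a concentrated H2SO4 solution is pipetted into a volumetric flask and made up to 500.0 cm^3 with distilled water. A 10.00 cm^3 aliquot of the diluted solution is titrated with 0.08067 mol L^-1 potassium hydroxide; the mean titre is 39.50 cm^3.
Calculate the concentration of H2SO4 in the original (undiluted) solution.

H2SO4 + 2 KOH → K2SO4 + 2 H2O
n(KOH) = 0.03950 × 0.08067 = 3.186 × 10^-3 mol
From the 1:2 ratio, n(H2SO4) in the aliquot = 1/2 × 3.186 × 10^-3 = 1.593 × 10^-3 mol
[H2SO4]_dilute = 1.593 × 10^-3 / 0.01000 = 0.1593 mol/L
Dilution factor = 500.0 / 10.06 = 49.70
[H2SO4]_stock = 0.1593 × 49.70 = 7.919 mol/L

7.919 mol/L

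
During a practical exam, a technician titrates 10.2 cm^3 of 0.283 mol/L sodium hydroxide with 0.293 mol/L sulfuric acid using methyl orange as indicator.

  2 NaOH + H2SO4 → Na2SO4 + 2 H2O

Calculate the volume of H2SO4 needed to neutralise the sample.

4.93 mL

n(NaOH) = 0.0102 L × 0.283 mol/L = 2.89 × 10^-3 mol
From the 1:2 stoichiometry, n(H2SO4) = 1/2 × 2.89 × 10^-3 = 1.44 × 10^-3 mol
V(H2SO4) = 1.44 × 10^-3 mol / 0.293 mol/L = 0.00493 L = 4.93 mL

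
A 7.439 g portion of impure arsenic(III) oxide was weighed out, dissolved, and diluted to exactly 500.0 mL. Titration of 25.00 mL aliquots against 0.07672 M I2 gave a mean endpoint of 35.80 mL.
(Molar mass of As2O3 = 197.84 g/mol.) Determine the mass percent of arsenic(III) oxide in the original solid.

As2O3 + 2 I2 + 2 H2O → As2O5 + 4 HI
n(I2) per titration = 0.03580 × 0.07672 = 2.747 × 10^-3 mol
From the 1:2 ratio, n(As2O3) in each aliquot = 1/2 × 2.747 × 10^-3 = 1.373 × 10^-3 mol
n(As2O3) in the whole flask = 1.373 × 10^-3 × 500.0/25.00 = 0.02747 mol
mass of As2O3 = 0.02747 × 197.84 = 5.434 g
% As2O3 = 5.434 / 7.439 × 100 = 73.05 %

73.05 %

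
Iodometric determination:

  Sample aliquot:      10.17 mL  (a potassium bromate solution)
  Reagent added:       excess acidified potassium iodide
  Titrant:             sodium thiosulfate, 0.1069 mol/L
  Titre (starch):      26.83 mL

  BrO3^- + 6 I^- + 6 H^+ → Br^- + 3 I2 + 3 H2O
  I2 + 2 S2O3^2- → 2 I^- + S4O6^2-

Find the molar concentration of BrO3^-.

0.04700 mol/L

n(S2O3^2-) = 0.02683 × 0.1069 = 2.868 × 10^-3 mol
n(I2) = n(S2O3^2-)/2 = 1.434 × 10^-3 mol
From the 1:3 ratio, n(BrO3^-) in the aliquot = 1/3 × 1.434 × 10^-3 = 4.780 × 10^-4 mol
[BrO3^-] = 4.780 × 10^-4 / 0.01017 = 0.04700 mol/L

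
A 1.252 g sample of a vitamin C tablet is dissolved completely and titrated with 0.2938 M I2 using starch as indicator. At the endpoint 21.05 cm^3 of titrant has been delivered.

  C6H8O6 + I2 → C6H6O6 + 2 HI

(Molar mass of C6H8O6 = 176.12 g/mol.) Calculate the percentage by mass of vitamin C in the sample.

n(I2) = 0.02105 L × 0.2938 mol/L = 6.184 × 10^-3 mol
n(C6H8O6) = 6.184 × 10^-3 mol (1:1 ratio)
mass of C6H8O6 = 6.184 × 10^-3 × 176.12 g/mol = 1.089 g
% C6H8O6 = 1.089 / 1.252 × 100 = 87.00 %

87.00 %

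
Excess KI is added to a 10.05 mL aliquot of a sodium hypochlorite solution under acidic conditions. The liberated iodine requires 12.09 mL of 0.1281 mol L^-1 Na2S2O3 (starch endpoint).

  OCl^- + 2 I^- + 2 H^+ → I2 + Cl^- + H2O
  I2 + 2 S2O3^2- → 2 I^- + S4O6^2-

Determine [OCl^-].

0.07705 mol/L

n(S2O3^2-) = 0.01209 × 0.1281 = 1.549 × 10^-3 mol
n(I2) = n(S2O3^2-)/2 = 7.744 × 10^-4 mol
n(OCl^-) in the aliquot = 7.744 × 10^-4 mol (1:1 ratio)
[OCl^-] = 7.744 × 10^-4 / 0.01005 = 0.07705 mol/L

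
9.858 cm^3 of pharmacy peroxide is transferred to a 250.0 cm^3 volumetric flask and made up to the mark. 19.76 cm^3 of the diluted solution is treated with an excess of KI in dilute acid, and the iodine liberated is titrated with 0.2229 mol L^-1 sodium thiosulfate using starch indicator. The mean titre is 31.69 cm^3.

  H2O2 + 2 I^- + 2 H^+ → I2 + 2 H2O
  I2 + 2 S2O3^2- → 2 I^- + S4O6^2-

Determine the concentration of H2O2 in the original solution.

n(S2O3^2-) = 0.03169 × 0.2229 = 7.064 × 10^-3 mol
n(I2) = n(S2O3^2-)/2 = 3.532 × 10^-3 mol
n(H2O2) in the aliquot = 3.532 × 10^-3 mol (1:1 ratio)
[H2O2]_dilute = 3.532 × 10^-3 / 0.01976 = 0.1787 mol/L
[H2O2]_original = 0.1787 × 250.0/9.858 = 4.533 mol/L

4.533 mol/L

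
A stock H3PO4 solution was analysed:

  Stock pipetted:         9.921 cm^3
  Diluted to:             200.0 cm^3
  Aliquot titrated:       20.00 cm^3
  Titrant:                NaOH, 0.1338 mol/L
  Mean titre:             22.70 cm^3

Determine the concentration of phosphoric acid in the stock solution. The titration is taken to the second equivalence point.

H3PO4 + 2 NaOH → Na2HPO4 + 2 H2O
n(NaOH) = 0.02270 × 0.1338 = 3.037 × 10^-3 mol
From the 1:2 ratio, n(H3PO4) in the aliquot = 1/2 × 3.037 × 10^-3 = 1.519 × 10^-3 mol
[H3PO4]_dilute = 1.519 × 10^-3 / 0.02000 = 0.07593 mol/L
Dilution factor = 200.0 / 9.921 = 20.16
[H3PO4]_stock = 0.07593 × 20.16 = 1.531 mol/L

1.531 mol/L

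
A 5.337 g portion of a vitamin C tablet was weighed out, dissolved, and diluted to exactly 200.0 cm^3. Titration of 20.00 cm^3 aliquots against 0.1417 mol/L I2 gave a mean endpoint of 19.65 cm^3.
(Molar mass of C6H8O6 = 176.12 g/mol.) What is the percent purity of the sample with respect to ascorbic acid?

91.88 %

C6H8O6 + I2 → C6H6O6 + 2 HI
n(I2) per titration = 0.01965 × 0.1417 = 2.784 × 10^-3 mol
n(C6H8O6) in each aliquot = 2.784 × 10^-3 mol (1:1 ratio)
n(C6H8O6) in the whole flask = 2.784 × 10^-3 × 200.0/20.00 = 0.02784 mol
mass of C6H8O6 = 0.02784 × 176.12 = 4.904 g
% C6H8O6 = 4.904 / 5.337 × 100 = 91.88 %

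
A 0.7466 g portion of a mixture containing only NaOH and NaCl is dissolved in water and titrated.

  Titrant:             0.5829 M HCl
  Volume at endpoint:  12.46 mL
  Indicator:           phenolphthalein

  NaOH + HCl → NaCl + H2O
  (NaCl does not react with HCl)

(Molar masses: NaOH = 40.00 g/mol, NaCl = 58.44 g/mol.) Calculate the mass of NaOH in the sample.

0.2905 g

n(HCl) = 0.01246 × 0.5829 = 7.263 × 10^-3 mol
Let x = n(NaOH), y = n(NaCl).
Titrant: 1x = 7.263 × 10^-3;  mass: 40.00x + 58.44y = 0.7466
Solving, x = 7.263 × 10^-3 mol, y = 7.804 × 10^-3 mol
mass of NaOH = 7.263 × 10^-3 × 40.00 = 0.2905 g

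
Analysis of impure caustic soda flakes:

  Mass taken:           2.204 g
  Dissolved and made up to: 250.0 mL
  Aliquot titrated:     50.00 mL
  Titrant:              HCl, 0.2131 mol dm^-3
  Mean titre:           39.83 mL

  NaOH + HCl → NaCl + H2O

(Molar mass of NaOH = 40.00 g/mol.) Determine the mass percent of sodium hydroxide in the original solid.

n(HCl) per titration = 0.03983 × 0.2131 = 8.488 × 10^-3 mol
n(NaOH) in each aliquot = 8.488 × 10^-3 mol (1:1 ratio)
n(NaOH) in the whole flask = 8.488 × 10^-3 × 250.0/50.00 = 0.04244 mol
mass of NaOH = 0.04244 × 40.00 = 1.698 g
% NaOH = 1.698 / 2.204 × 100 = 77.02 %

77.02 %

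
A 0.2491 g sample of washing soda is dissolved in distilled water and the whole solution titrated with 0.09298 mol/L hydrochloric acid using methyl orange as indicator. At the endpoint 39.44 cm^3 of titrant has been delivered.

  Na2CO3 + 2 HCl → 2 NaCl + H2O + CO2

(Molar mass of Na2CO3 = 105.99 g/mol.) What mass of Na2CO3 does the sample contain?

0.1943 g

n(HCl) = 0.03944 L × 0.09298 mol/L = 3.667 × 10^-3 mol
From the 1:2 ratio, n(Na2CO3) = 1/2 × 3.667 × 10^-3 = 1.834 × 10^-3 mol
mass of Na2CO3 = 1.834 × 10^-3 × 105.99 g/mol = 0.1943 g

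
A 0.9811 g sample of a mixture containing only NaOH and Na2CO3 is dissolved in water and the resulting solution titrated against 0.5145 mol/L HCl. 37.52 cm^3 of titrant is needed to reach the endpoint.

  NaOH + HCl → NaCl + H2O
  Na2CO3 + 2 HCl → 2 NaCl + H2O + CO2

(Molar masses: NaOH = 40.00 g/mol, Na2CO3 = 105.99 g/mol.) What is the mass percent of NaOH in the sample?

n(HCl) = 0.03752 × 0.5145 = 0.01930 mol
Let x = n(NaOH), y = n(Na2CO3).
Titrant: 1x + 2y = 0.01930;  mass: 40.00x + 105.99y = 0.9811
Solving, x = 3.226 × 10^-3 mol, y = 8.039 × 10^-3 mol
mass of NaOH = 3.226 × 10^-3 × 40.00 = 0.1290 g
% NaOH = 0.1290 / 0.9811 × 100 = 13.15 %

13.15 %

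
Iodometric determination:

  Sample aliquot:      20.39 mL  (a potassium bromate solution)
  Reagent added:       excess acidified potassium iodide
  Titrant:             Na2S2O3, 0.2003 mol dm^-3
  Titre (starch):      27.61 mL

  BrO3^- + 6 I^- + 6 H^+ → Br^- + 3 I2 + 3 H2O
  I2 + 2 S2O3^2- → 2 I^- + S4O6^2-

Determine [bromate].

n(S2O3^2-) = 0.02761 × 0.2003 = 5.530 × 10^-3 mol
n(I2) = n(S2O3^2-)/2 = 2.765 × 10^-3 mol
From the 1:3 ratio, n(BrO3^-) in the aliquot = 1/3 × 2.765 × 10^-3 = 9.217 × 10^-4 mol
[BrO3^-] = 9.217 × 10^-4 / 0.02039 = 0.04520 mol/L

0.04520 mol/L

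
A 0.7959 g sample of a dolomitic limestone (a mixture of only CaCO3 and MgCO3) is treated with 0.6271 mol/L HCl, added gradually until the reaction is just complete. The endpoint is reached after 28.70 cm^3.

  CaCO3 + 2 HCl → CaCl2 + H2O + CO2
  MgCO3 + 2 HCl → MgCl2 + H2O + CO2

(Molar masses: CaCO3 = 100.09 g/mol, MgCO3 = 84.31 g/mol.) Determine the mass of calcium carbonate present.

n(HCl) = 0.02870 × 0.6271 = 0.01800 mol
Let x = n(CaCO3), y = n(MgCO3).
Titrant: 2x + 2y = 0.01800;  mass: 100.09x + 84.31y = 0.7959
Solving, x = 2.358 × 10^-3 mol, y = 6.641 × 10^-3 mol
mass of CaCO3 = 2.358 × 10^-3 × 100.09 = 0.2360 g

0.2360 g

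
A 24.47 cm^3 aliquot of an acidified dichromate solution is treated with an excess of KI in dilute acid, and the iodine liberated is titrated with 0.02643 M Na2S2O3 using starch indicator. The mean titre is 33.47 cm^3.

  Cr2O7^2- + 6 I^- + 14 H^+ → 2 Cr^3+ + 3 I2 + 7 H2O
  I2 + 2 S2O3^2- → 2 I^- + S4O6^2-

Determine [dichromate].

0.006025 M

n(S2O3^2-) = 0.03347 × 0.02643 = 8.846 × 10^-4 mol
n(I2) = n(S2O3^2-)/2 = 4.423 × 10^-4 mol
From the 1:3 ratio, n(Cr2O7^2-) in the aliquot = 1/3 × 4.423 × 10^-4 = 1.474 × 10^-4 mol
[Cr2O7^2-] = 1.474 × 10^-4 / 0.02447 = 0.006025 mol/L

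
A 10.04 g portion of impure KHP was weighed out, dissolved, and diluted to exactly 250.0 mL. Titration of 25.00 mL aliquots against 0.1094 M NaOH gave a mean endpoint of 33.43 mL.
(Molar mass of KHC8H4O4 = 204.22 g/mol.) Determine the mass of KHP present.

KHC8H4O4 + NaOH → KNaC8H4O4 + H2O
n(NaOH) per titration = 0.03343 × 0.1094 = 3.657 × 10^-3 mol
n(KHC8H4O4) in each aliquot = 3.657 × 10^-3 mol (1:1 ratio)
n(KHC8H4O4) in the whole flask = 3.657 × 10^-3 × 250.0/25.00 = 0.03657 mol
mass of KHC8H4O4 = 0.03657 × 204.22 = 7.469 g

7.469 g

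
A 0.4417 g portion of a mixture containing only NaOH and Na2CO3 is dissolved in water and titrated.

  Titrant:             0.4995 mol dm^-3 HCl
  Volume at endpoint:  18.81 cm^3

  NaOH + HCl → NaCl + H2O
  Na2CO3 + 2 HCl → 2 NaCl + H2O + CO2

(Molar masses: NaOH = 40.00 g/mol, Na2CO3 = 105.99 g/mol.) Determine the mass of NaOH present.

n(HCl) = 0.01881 × 0.4995 = 9.396 × 10^-3 mol
Let x = n(NaOH), y = n(Na2CO3).
Titrant: 1x + 2y = 9.396 × 10^-3;  mass: 40.00x + 105.99y = 0.4417
Solving, x = 4.326 × 10^-3 mol, y = 2.535 × 10^-3 mol
mass of NaOH = 4.326 × 10^-3 × 40.00 = 0.1730 g

0.1730 g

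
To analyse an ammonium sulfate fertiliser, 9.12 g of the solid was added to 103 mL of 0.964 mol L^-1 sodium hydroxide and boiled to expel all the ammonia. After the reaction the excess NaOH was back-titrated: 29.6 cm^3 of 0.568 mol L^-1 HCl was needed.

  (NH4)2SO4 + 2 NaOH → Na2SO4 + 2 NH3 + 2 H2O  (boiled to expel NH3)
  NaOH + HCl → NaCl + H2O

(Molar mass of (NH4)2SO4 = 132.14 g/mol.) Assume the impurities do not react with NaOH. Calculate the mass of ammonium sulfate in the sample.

5.45 g

n(NaOH) added = 0.103 × 0.964 = 0.0993 mol
n(HCl) used in back-titration = 0.0296 × 0.568 = 0.0168 mol
n(NaOH) left over = 0.0168 mol (1:1 ratio)
n(NaOH) consumed by analyte = 0.0993 − 0.0168 = 0.0825 mol
From the 1:2 ratio, n((NH4)2SO4) = 1/2 × 0.0825 = 0.0412 mol
mass of (NH4)2SO4 = 0.0412 × 132.14 = 5.45 g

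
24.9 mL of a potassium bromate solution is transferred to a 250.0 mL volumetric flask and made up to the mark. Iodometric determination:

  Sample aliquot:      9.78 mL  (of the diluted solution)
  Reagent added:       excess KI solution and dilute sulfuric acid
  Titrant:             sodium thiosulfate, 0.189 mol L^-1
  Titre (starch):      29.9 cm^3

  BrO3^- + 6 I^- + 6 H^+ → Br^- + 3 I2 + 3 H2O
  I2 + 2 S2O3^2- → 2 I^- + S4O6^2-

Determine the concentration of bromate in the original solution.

n(S2O3^2-) = 0.0299 × 0.189 = 5.65 × 10^-3 mol
n(I2) = n(S2O3^2-)/2 = 2.83 × 10^-3 mol
From the 1:3 ratio, n(BrO3^-) in the aliquot = 1/3 × 2.83 × 10^-3 = 9.42 × 10^-4 mol
[BrO3^-]_dilute = 9.42 × 10^-4 / 0.00978 = 0.0963 mol/L
[BrO3^-]_original = 0.0963 × 250.0/24.9 = 0.967 mol/L

0.967 mol/L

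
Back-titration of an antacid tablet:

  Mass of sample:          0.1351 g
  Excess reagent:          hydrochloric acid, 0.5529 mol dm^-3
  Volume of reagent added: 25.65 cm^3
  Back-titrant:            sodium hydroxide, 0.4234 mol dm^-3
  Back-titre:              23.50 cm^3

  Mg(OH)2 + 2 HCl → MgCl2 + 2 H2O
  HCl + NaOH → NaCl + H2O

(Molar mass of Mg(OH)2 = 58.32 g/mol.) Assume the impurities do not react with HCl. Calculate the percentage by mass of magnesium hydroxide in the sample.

n(HCl) added = 0.02565 × 0.5529 = 0.01418 mol
n(NaOH) used in back-titration = 0.02350 × 0.4234 = 9.950 × 10^-3 mol
n(HCl) left over = 9.950 × 10^-3 mol (1:1 ratio)
n(HCl) consumed by analyte = 0.01418 − 9.950 × 10^-3 = 4.232 × 10^-3 mol
From the 1:2 ratio, n(Mg(OH)2) = 1/2 × 4.232 × 10^-3 = 2.116 × 10^-3 mol
mass of Mg(OH)2 = 2.116 × 10^-3 × 58.32 = 0.1234 g
% Mg(OH)2 = 0.1234 / 0.1351 × 100 = 91.34 %

91.34 %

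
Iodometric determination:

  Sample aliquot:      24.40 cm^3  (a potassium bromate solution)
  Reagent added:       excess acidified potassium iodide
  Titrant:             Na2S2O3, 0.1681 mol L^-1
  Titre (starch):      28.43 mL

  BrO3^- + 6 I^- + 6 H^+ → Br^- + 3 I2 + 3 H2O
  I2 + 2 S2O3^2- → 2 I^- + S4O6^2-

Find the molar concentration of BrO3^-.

0.03264 mol/L

n(S2O3^2-) = 0.02843 × 0.1681 = 4.779 × 10^-3 mol
n(I2) = n(S2O3^2-)/2 = 2.390 × 10^-3 mol
From the 1:3 ratio, n(BrO3^-) in the aliquot = 1/3 × 2.390 × 10^-3 = 7.965 × 10^-4 mol
[BrO3^-] = 7.965 × 10^-4 / 0.02440 = 0.03264 mol/L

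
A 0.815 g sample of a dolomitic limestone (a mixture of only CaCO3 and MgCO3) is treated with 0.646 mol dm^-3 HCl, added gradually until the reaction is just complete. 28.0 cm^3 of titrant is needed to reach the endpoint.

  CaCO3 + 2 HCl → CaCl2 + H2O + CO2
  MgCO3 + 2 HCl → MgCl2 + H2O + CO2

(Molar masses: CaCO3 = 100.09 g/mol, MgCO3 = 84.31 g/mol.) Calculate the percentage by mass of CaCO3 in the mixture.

40.9 %

n(HCl) = 0.0280 × 0.646 = 0.0181 mol
Let x = n(CaCO3), y = n(MgCO3).
Titrant: 2x + 2y = 0.0181;  mass: 100.09x + 84.31y = 0.815
Solving, x = 3.33 × 10^-3 mol, y = 5.72 × 10^-3 mol
mass of CaCO3 = 3.33 × 10^-3 × 100.09 = 0.333 g
% CaCO3 = 0.333 / 0.815 × 100 = 40.9 %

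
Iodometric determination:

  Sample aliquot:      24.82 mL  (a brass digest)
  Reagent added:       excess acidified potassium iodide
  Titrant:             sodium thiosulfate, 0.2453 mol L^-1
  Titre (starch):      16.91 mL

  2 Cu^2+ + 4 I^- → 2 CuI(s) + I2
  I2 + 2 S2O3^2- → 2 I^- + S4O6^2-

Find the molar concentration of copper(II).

n(S2O3^2-) = 0.01691 × 0.2453 = 4.148 × 10^-3 mol
n(I2) = n(S2O3^2-)/2 = 2.074 × 10^-3 mol
From the 2:1 ratio, n(Cu2+) in the aliquot = 2/1 × 2.074 × 10^-3 = 4.148 × 10^-3 mol
[Cu2+] = 4.148 × 10^-3 / 0.02482 = 0.1671 mol/L

0.1671 mol/L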